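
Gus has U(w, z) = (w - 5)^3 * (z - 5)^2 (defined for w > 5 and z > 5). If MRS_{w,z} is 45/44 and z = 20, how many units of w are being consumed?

w = 27

MU_w = 3·(w−5)^2·(z−5)^2, MU_z = 2·(w−5)^3·(z−5).
MRS = (3/2)·(z−5)/(w−5).
Substitute z = 20: MRS = 22.5/(w − 5). Setting this equal to 45/44 gives w − 5 = 22.5/(45/44) = 22, so w = 27.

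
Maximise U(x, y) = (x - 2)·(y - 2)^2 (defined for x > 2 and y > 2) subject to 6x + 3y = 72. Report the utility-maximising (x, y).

x* = 5, y* = 14

MU_x = (y−2)^2, MU_y = 2·(x−2)·(y−2).
MRS = (1/2)·(y−2)/(x−2).
Tangency: set MRS = p_x/p_y = 6/3 = 2.
So (1/2)·(y − 2)/(x − 2) = 2, i.e. (y − 2) = 4·(x − 2).
Rewrite the budget in excess-of-subsistence terms: 6·(x − 2) + 3·(y − 2) = 72 − 6·2 − 3·2 = 54.
Substituting, 18·(x − 2) = 54, so x − 2 = 3 and x* = 5.
Then y − 2 = 4·3 = 12, so y* = 14.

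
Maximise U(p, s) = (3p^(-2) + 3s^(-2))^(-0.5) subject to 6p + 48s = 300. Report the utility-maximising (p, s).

p* = 10, s* = 5

For CES with ρ = -2, MRS = (s/p)^3.
Tangency: set MRS = p_p/p_s = 6/48 = 0.125.
So (s/p)^3 = 0.125; taking the cube root, s/p = 0.5, i.e. s = 0.5·p.
Substitute into the budget 6·p + 48·s = 300: 30·p = 300, so p* = 10 and s* = 0.5·10 = 5.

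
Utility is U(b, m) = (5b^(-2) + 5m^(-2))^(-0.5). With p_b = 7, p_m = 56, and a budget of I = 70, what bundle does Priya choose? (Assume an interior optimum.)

For CES with ρ = -2, MRS = (m/b)^3.
Tangency: set MRS = p_b/p_m = 7/56 = 0.125.
So (m/b)^3 = 0.125; taking the cube root, m/b = 0.5, i.e. m = 0.5·b.
Substitute into the budget 7·b + 56·m = 70: 35·b = 70, so b* = 2 and m* = 0.5·2 = 1.

b* = 2, m* = 1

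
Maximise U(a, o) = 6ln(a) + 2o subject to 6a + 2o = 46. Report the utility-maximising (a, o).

a* = 1, o* = 20

MU_a = 6/a, MU_o = 2.
MRS = 6/a ÷ 2.
Tangency: set MRS = p_a/p_o = 6/2 = 3.
MRS depends only on a: 3/a = 3 ⇒ a* = 3/3 = 1.
From the budget, 2·o = 46 − 6·1 = 40, so o* = 20.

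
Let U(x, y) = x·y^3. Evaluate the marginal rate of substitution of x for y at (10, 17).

MRS = 17/30

MU_x = y^3 and MU_y = 3·x·y^2.
MRS = MU_x/MU_y = (1/3)·y/x.
At (10, 17): MRS = 17/30.
The indifference curve has slope −17/30 at this bundle.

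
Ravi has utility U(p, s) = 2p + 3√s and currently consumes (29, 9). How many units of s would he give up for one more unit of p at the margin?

MRS = 4

MU_p = 2, MU_s = 3/(2√s).
MRS = 2 ÷ (3/(2√s)).
At (29, 9): MRS = 4.
So at (29, 9) the consumer would give up 4 units of s for one more unit of p.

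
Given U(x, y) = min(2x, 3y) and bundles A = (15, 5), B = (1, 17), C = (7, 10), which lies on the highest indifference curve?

Bundle A

Evaluate utility at each bundle:
U(A) = 15.
U(B) = 2.
U(C) = 14.
Highest utility is A, so A ≻ C ≻ B.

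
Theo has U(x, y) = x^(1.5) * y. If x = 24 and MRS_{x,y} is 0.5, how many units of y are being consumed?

y = 8

MU_x = 1.5·√x·y and MU_y = x^(1.5).
MRS = MU_x/MU_y = (1.5)·y/x.
Substitute x = 24: MRS = y/16. Setting y/16 = 0.5 gives y = 0.5·16 = 8.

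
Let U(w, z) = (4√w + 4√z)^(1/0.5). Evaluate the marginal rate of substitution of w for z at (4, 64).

For CES with ρ = 0.5, MRS = √(z/w).
At (4, 64): MRS = 4.
The indifference curve has slope −4 at this bundle.

MRS = 4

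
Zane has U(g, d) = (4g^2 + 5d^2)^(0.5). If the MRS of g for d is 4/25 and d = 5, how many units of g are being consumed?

g = 1

For CES with ρ = 2, MRS = (4/5)·(d/g)^(-1).
Setting (4/5)·(5/g)^(-1) = 4/25 gives (5/g)^(-1) = 0.2, so 5/g = 5 and g = 1.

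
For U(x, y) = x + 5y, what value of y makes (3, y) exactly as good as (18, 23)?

y = 26

U(18, 23) = 133.
Set U(3, y) = 133 and solve.
3 + 5y = 133 ⇒ 5y = 130 ⇒ y = 26.
Check: U(3, 26) = 133.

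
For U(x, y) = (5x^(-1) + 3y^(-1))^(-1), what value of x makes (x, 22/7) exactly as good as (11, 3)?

x = 10

U depends on (x, y) only through S = 5x^(-1) + 3y^(-1), so equal utility means equal S. At (11, 3): S = 16/11.
With y = 22/7: 3·(22/7)^(-1) = 21/22, so 5x^(-1) = 16/11 − 21/22 = 0.5, i.e. x^(-1) = 0.1.
Hence x = 1/0.1 = 10.
Check: U(10, 22/7) = 0.6875.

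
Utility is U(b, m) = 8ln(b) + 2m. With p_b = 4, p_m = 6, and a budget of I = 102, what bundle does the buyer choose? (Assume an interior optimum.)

b* = 6, m* = 13

MU_b = 8/b, MU_m = 2.
MRS = 8/b ÷ 2.
Tangency: set MRS = p_b/p_m = 4/6 = 2/3.
MRS depends only on b: 4/b = 2/3 ⇒ b* = 4/(2/3) = 6.
From the budget, 6·m = 102 − 4·6 = 78, so m* = 13.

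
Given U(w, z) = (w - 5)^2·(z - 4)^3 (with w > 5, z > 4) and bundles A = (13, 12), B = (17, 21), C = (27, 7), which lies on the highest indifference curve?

Bundle B

Evaluate utility at each bundle:
U(A) = 32768.
U(B) = 707472.
U(C) = 13068.
Highest utility is B, so B ≻ A ≻ C.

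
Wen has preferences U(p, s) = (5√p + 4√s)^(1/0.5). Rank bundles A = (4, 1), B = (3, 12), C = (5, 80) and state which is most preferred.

Bundle C

Evaluate utility at each bundle:
U(A) = 196.000.
U(B) = 507.000.
U(C) = 2205.000.
Highest utility is C, so C ≻ B ≻ A.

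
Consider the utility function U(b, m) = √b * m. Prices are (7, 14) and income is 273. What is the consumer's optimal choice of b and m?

MU_b = 0.5·b^(-0.5)·m and MU_m = √b.
MRS = MU_b/MU_m = (0.5)·m/b.
Tangency: set MRS = p_b/p_m = 7/14 = 0.5.
So (0.5)·m/b = 0.5, i.e. m = b.
Substitute into the budget 7·b + 14·m = 273: 21·b = 273, so b* = 13.
Then m* = 13.

b* = 13, m* = 13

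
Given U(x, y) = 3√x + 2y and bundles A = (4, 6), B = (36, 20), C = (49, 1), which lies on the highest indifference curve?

Evaluate utility at each bundle:
U(A) = 18.000.
U(B) = 58.000.
U(C) = 23.000.
Highest utility is B, so B ≻ C ≻ A.

Bundle B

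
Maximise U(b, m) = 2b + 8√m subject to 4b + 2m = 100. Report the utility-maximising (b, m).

MU_b = 2, MU_m = 8/(2√m).
MRS = 2 ÷ (8/(2√m)).
Tangency: set MRS = p_b/p_m = 4/2 = 2.
MRS depends only on m: 0.5·√m = 2 ⇒ √m = 2/0.5 = 4 ⇒ m* = 16.
From the budget, 4·b = 100 − 2·16 = 68, so b* = 17.

b* = 17, m* = 16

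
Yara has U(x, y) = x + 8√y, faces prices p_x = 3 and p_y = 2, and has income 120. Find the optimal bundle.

MU_x = 1, MU_y = 8/(2√y).
MRS = 1 ÷ (8/(2√y)).
Tangency: set MRS = p_x/p_y = 3/2 = 1.5.
MRS depends only on y: 0.25·√y = 1.5 ⇒ √y = 1.5/0.25 = 6 ⇒ y* = 36.
From the budget, 3·x = 120 − 2·36 = 48, so x* = 16.

x* = 16, y* = 36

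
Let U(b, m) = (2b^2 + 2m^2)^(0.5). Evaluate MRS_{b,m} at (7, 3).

For CES with ρ = 2, MRS = (m/b)^(-1).
At (7, 3): MRS = 7/3.
So at (7, 3) the consumer would give up 7/3 units of m for one more unit of b.

MRS = 7/3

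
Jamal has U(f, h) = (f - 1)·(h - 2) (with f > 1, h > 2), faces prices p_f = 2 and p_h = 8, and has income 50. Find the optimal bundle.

MU_f = (h−2), MU_h = (f−1).
MRS = (h−2)/(f−1).
Tangency: set MRS = p_f/p_h = 2/8 = 0.25.
So (h − 2)/(f − 1) = 0.25, i.e. (h − 2) = 0.25·(f − 1).
Rewrite the budget in excess-of-subsistence terms: 2·(f − 1) + 8·(h − 2) = 50 − 2·1 − 8·2 = 32.
Substituting, 4·(f − 1) = 32, so f − 1 = 8 and f* = 9.
Then h − 2 = 0.25·8 = 2, so h* = 4.

f* = 9, h* = 4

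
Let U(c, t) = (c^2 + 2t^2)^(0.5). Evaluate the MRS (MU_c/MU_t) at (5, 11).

For CES with ρ = 2, MRS = (1/2)·(t/c)^(-1).
At (5, 11): MRS = 5/22.
So at (5, 11) the consumer would give up 5/22 units of t for one more unit of c.

MRS = 5/22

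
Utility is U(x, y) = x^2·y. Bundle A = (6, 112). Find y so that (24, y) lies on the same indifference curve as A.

y = 7

U(6, 112) = 4032.
Set U(24, y) = 4032 and solve.
With x = 24: 24^2 = 576, so y = 4032/576 = 7.
Check: U(24, 7) = 4032.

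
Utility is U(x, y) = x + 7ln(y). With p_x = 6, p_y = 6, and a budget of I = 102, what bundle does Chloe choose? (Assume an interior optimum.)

x* = 10, y* = 7

MU_x = 1, MU_y = 7/y.
MRS = 1 ÷ (7/y).
Tangency: set MRS = p_x/p_y = 6/6 = 1.
MRS depends only on y: (1/7)·y = 1 ⇒ y* = 1/(1/7) = 7.
From the budget, 6·x = 102 − 6·7 = 60, so x* = 10.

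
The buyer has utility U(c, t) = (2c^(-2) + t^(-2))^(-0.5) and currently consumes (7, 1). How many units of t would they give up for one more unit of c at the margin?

MRS = 2/343

For CES with ρ = -2, MRS = (2/1)·(t/c)^3.
At (7, 1): MRS = 2/343.
The indifference curve has slope −2/343 at this bundle.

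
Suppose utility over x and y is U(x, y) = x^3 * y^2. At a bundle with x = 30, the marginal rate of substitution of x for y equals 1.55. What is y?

MU_x = 3·x^2·y^2 and MU_y = 2·x^3·y.
MRS = MU_x/MU_y = (3/2)·y/x.
Substitute x = 30: MRS = y/20. Setting y/20 = 1.55 gives y = 1.55·20 = 31.

y = 31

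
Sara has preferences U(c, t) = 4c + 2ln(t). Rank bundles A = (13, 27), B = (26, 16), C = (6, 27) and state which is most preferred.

Evaluate utility at each bundle:
U(A) = 58.592.
U(B) = 109.545.
U(C) = 30.592.
Highest utility is B, so B ≻ A ≻ C.

Bundle B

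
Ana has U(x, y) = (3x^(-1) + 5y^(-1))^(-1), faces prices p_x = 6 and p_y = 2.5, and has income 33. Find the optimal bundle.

For CES with ρ = -1, MRS = (3/5)·(y/x)^2.
Tangency: set MRS = p_x/p_y = 6/2.5 = 2.4.
So (y/x)^2 = 4; taking the square root, y/x = 2, i.e. y = 2·x.
Substitute into the budget 6·x + 2.5·y = 33: 11·x = 33, so x* = 3 and y* = 2·3 = 6.

x* = 3, y* = 6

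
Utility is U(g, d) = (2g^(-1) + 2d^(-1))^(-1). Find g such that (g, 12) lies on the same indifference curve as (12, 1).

U depends on (g, d) only through S = 2g^(-1) + 2d^(-1), so equal utility means equal S. At (12, 1): S = 13/6.
With d = 12: 2·12^(-1) = 1/6, so 2g^(-1) = 13/6 − 1/6 = 2, i.e. g^(-1) = 1.
Hence g = 1/1 = 1.
Check: U(1, 12) = 0.4615.

g = 1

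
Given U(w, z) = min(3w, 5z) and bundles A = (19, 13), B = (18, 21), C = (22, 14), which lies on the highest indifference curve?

Evaluate utility at each bundle:
U(A) = 57.
U(B) = 54.
U(C) = 66.
Highest utility is C, so C ≻ A ≻ B.

Bundle C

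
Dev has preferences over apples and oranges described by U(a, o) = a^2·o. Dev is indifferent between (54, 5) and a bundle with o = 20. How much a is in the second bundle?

a = 27

U(54, 5) = 14580.
Set U(a, 20) = 14580 and solve.
With o = 20: a^2 = 14580/20 = 729; taking the square root, a = 27.
Check: U(27, 20) = 14580.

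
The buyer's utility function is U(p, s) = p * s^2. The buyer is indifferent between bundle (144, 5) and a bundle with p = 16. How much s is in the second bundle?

U(144, 5) = 3600.
Set U(16, s) = 3600 and solve.
With p = 16: s^2 = 3600/16 = 225; taking the square root, s = 15.
Check: U(16, 15) = 3600.

s = 15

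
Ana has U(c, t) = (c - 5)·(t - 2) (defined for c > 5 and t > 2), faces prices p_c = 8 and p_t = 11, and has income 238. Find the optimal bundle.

c* = 16, t* = 10

MU_c = (t−2), MU_t = (c−5).
MRS = (t−2)/(c−5).
Tangency: set MRS = p_c/p_t = 8/11.
So (t − 2)/(c − 5) = 8/11, i.e. (t − 2) = (8/11)·(c − 5).
Rewrite the budget in excess-of-subsistence terms: 8·(c − 5) + 11·(t − 2) = 238 − 8·5 − 11·2 = 176.
Substituting, 16·(c − 5) = 176, so c − 5 = 11 and c* = 16.
Then t − 2 = (8/11)·11 = 8, so t* = 10.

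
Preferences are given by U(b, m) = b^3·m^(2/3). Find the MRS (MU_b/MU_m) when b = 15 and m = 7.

MU_b = 3·b^2·m^(2/3) and MU_m = 2/3·b^3·m^(-1/3).
MRS = MU_b/MU_m = (4.5)·m/b.
At (15, 7): MRS = 2.1.
So at (15, 7) the consumer would give up 2.1 units of m for one more unit of b.

MRS = 2.1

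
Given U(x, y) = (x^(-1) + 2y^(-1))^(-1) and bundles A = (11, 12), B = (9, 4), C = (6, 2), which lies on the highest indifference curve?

Evaluate utility at each bundle:
U(A) = 3.882.
U(B) = 1.636.
U(C) = 0.857.
Highest utility is A, so A ≻ B ≻ C.

Bundle A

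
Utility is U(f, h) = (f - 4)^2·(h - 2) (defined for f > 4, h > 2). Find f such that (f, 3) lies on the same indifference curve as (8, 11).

U(8, 11) = 144.
Set U(f, 3) = 144 and solve.
With h = 3: (3 − 2) = 1, so (f − 4)^2 = 144/1 = 144.
Taking the square root (with f > 4): f − 4 = 12, so f = 16.
Check: U(16, 3) = 144.

f = 16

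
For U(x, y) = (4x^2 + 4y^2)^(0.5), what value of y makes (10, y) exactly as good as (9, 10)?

U depends on (x, y) only through S = 4x^2 + 4y^2, so equal utility means equal S. At (9, 10): S = 724.
With x = 10: 4·10^2 = 400, so 4y^2 = 724 − 400 = 324, i.e. y^2 = 81.
Hence y = √81 = 9.
Check: U(10, 9) = 26.9072.

y = 9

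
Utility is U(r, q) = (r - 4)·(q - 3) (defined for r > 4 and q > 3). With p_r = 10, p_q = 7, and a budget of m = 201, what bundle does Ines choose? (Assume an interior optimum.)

r* = 11, q* = 13

MU_r = (q−3), MU_q = (r−4).
MRS = (q−3)/(r−4).
Tangency: set MRS = p_r/p_q = 10/7.
So (q − 3)/(r − 4) = 10/7, i.e. (q − 3) = (10/7)·(r − 4).
Rewrite the budget in excess-of-subsistence terms: 10·(r − 4) + 7·(q − 3) = 201 − 10·4 − 7·3 = 140.
Substituting, 20·(r − 4) = 140, so r − 4 = 7 and r* = 11.
Then q − 3 = (10/7)·7 = 10, so q* = 13.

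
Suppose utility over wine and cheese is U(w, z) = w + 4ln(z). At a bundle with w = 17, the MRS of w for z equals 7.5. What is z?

z = 30

MU_w = 1, MU_z = 4/z.
MRS = 1 ÷ (4/z).
MRS depends only on z: 0.25·z = 7.5 ⇒ z = 7.5/0.25 = 30.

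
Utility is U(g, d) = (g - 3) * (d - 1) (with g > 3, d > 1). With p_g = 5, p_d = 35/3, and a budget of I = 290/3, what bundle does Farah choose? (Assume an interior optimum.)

MU_g = (d−1), MU_d = (g−3).
MRS = (d−1)/(g−3).
Tangency: set MRS = p_g/p_d = 5/(35/3) = 3/7.
So (d − 1)/(g − 3) = 3/7, i.e. (d − 1) = (3/7)·(g − 3).
Rewrite the budget in excess-of-subsistence terms: 5·(g − 3) + (35/3)·(d − 1) = 290/3 − 5·3 − (35/3)·1 = 70.
Substituting, 10·(g − 3) = 70, so g − 3 = 7 and g* = 10.
Then d − 1 = (3/7)·7 = 3, so d* = 4.

g* = 10, d* = 4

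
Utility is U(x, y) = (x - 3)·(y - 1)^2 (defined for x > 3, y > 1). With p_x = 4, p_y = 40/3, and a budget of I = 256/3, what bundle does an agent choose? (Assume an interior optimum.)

x* = 8, y* = 4

MU_x = (y−1)^2, MU_y = 2·(x−3)·(y−1).
MRS = (1/2)·(y−1)/(x−3).
Tangency: set MRS = p_x/p_y = 4/(40/3) = 0.3.
So (1/2)·(y − 1)/(x − 3) = 0.3, i.e. (y − 1) = 0.6·(x − 3).
Rewrite the budget in excess-of-subsistence terms: 4·(x − 3) + (40/3)·(y − 1) = 256/3 − 4·3 − (40/3)·1 = 60.
Substituting, 12·(x − 3) = 60, so x − 3 = 5 and x* = 8.
Then y − 1 = 0.6·5 = 3, so y* = 4.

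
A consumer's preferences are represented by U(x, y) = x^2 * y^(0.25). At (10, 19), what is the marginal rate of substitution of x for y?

MRS = 15.2

MU_x = 2·x·y^(0.25) and MU_y = 0.25·x^2·y^(-0.75).
MRS = MU_x/MU_y = (8)·y/x.
At (10, 19): MRS = 15.2.
The indifference curve has slope −15.2 at this bundle.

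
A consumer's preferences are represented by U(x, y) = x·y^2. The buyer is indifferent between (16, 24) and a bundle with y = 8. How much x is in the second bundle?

U(16, 24) = 9216.
Set U(x, 8) = 9216 and solve.
With y = 8: 8^2 = 64, so x = 9216/64 = 144.
Check: U(144, 8) = 9216.

x = 144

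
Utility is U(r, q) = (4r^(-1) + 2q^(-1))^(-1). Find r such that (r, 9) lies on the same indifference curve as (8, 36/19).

r = 3

U depends on (r, q) only through S = 4r^(-1) + 2q^(-1), so equal utility means equal S. At (8, 36/19): S = 14/9.
With q = 9: 2·9^(-1) = 2/9, so 4r^(-1) = 14/9 − 2/9 = 4/3, i.e. r^(-1) = 1/3.
Hence r = 1/(1/3) = 3.
Check: U(3, 9) = 0.6429.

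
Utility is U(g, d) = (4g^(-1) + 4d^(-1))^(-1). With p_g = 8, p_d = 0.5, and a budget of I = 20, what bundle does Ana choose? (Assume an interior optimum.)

g* = 2, d* = 8

For CES with ρ = -1, MRS = (d/g)^2.
Tangency: set MRS = p_g/p_d = 8/0.5 = 16.
So (d/g)^2 = 16; taking the square root, d/g = 4, i.e. d = 4·g.
Substitute into the budget 8·g + 0.5·d = 20: 10·g = 20, so g* = 2 and d* = 4·2 = 8.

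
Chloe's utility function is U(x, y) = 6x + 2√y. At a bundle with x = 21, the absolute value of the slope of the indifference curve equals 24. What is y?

y = 16

MU_x = 6, MU_y = 2/(2√y).
MRS = 6 ÷ (2/(2√y)).
MRS depends only on y: 6·√y = 24 ⇒ √y = 24/6 = 4 ⇒ y = 16.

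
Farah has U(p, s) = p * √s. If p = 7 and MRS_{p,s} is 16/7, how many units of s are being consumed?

s = 8

MU_p = √s and MU_s = 0.5·p·s^(-0.5).
MRS = MU_p/MU_s = (2)·s/p.
Substitute p = 7: MRS = s/3.5. Setting s/3.5 = 16/7 gives s = (16/7)·3.5 = 8.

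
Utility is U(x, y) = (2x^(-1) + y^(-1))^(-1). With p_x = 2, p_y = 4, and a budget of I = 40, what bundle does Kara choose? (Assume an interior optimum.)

For CES with ρ = -1, MRS = (2/1)·(y/x)^2.
Tangency: set MRS = p_x/p_y = 2/4 = 0.5.
So (y/x)^2 = 0.25; taking the square root, y/x = 0.5, i.e. y = 0.5·x.
Substitute into the budget 2·x + 4·y = 40: 4·x = 40, so x* = 10 and y* = 0.5·10 = 5.

x* = 10, y* = 5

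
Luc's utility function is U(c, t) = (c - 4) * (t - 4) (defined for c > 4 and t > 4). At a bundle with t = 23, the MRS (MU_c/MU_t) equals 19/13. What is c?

MU_c = (t−4), MU_t = (c−4).
MRS = (t−4)/(c−4).
Substitute t = 23: MRS = 19/(c − 4). Setting this equal to 19/13 gives c − 4 = 19/(19/13) = 13, so c = 17.

c = 17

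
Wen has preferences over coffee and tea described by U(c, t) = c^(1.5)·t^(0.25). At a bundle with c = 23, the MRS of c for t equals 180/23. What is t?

t = 30

MU_c = 1.5·√c·t^(0.25) and MU_t = 0.25·c^(1.5)·t^(-0.75).
MRS = MU_c/MU_t = (6)·t/c.
Substitute c = 23: MRS = t/(23/6). Setting t/(23/6) = 180/23 gives t = (180/23)·(23/6) = 30.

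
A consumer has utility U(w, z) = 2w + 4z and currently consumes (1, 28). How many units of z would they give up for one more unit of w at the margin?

MRS = 0.5

MU_w = 2, MU_z = 4, so MRS = 2/4 = 0.5 at every bundle.
At (1, 28): MRS = 0.5.
So at (1, 28) the consumer would give up 0.5 units of z for one more unit of w.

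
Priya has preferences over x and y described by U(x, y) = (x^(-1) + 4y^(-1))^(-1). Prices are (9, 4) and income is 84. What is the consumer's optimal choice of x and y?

x* = 4, y* = 12

For CES with ρ = -1, MRS = (1/4)·(y/x)^2.
Tangency: set MRS = p_x/p_y = 9/4 = 2.25.
So (y/x)^2 = 9; taking the square root, y/x = 3, i.e. y = 3·x.
Substitute into the budget 9·x + 4·y = 84: 21·x = 84, so x* = 4 and y* = 3·4 = 12.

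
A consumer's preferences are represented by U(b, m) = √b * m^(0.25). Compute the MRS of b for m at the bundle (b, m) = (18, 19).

MRS = 19/9

MU_b = 0.5·b^(-0.5)·m^(0.25) and MU_m = 0.25·√b·m^(-0.75).
MRS = MU_b/MU_m = (2)·m/b.
At (18, 19): MRS = 19/9.
So at (18, 19) the consumer would give up 19/9 units of m for one more unit of b.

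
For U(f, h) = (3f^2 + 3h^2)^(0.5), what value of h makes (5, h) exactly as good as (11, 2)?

h = 10

U depends on (f, h) only through S = 3f^2 + 3h^2, so equal utility means equal S. At (11, 2): S = 375.
With f = 5: 3·5^2 = 75, so 3h^2 = 375 − 75 = 300, i.e. h^2 = 100.
Hence h = √100 = 10.
Check: U(5, 10) = 19.3649.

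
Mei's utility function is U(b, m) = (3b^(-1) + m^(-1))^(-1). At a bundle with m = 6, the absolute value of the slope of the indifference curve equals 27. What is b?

b = 2

For CES with ρ = -1, MRS = (3/1)·(m/b)^2.
Setting (3/1)·(6/b)^2 = 27 gives (6/b)^2 = 9, so 6/b = 3 and b = 2.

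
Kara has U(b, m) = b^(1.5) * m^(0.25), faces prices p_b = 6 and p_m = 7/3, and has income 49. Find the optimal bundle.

MU_b = 1.5·√b·m^(0.25) and MU_m = 0.25·b^(1.5)·m^(-0.75).
MRS = MU_b/MU_m = (6)·m/b.
Tangency: set MRS = p_b/p_m = 6/(7/3) = 18/7.
So (6)·m/b = 18/7, i.e. m = (3/7)·b.
Substitute into the budget 6·b + (7/3)·m = 49: 7·b = 49, so b* = 7.
Then m* = (3/7)·7 = 3.

b* = 7, m* = 3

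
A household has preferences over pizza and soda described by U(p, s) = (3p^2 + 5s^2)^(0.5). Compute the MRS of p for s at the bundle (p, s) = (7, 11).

MRS = 21/55

For CES with ρ = 2, MRS = (3/5)·(s/p)^(-1).
At (7, 11): MRS = 21/55.
So at (7, 11) the consumer would give up 21/55 units of s for one more unit of p.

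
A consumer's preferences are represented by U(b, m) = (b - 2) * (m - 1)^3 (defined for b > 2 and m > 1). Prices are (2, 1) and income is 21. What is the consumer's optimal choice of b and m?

b* = 4, m* = 13

MU_b = (m−1)^3, MU_m = 3·(b−2)·(m−1)^2.
MRS = (1/3)·(m−1)/(b−2).
Tangency: set MRS = p_b/p_m = 2/1 = 2.
So (1/3)·(m − 1)/(b − 2) = 2, i.e. (m − 1) = 6·(b − 2).
Rewrite the budget in excess-of-subsistence terms: 2·(b − 2) + 1·(m − 1) = 21 − 2·2 − 1·1 = 16.
Substituting, 8·(b − 2) = 16, so b − 2 = 2 and b* = 4.
Then m − 1 = 6·2 = 12, so m* = 13.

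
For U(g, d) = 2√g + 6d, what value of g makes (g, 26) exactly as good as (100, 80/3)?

g = 144

U(100, 80/3) = 180.
Set U(g, 26) = 180 and solve.
With d = 26: 2√g = 180 − 6·26 = 24, so √g = 12 and g = 144.
Check: U(144, 26) = 180.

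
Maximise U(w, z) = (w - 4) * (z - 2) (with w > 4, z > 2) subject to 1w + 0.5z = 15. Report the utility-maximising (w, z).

w* = 9, z* = 12

MU_w = (z−2), MU_z = (w−4).
MRS = (z−2)/(w−4).
Tangency: set MRS = p_w/p_z = 1/0.5 = 2.
So (z − 2)/(w − 4) = 2, i.e. (z − 2) = 2·(w − 4).
Rewrite the budget in excess-of-subsistence terms: 1·(w − 4) + 0.5·(z − 2) = 15 − 1·4 − 0.5·2 = 10.
Substituting, 2·(w − 4) = 10, so w − 4 = 5 and w* = 9.
Then z − 2 = 2·5 = 10, so z* = 12.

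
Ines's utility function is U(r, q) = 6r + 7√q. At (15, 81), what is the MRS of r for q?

MRS = 108/7

MU_r = 6, MU_q = 7/(2√q).
MRS = 6 ÷ (7/(2√q)).
At (15, 81): MRS = 108/7.
That is, one extra unit of r is worth 108/7 units of q at the margin.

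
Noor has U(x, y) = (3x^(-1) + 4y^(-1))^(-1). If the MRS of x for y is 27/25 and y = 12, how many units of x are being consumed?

x = 10

For CES with ρ = -1, MRS = (3/4)·(y/x)^2.
Setting (3/4)·(12/x)^2 = 27/25 gives (12/x)^2 = 36/25, so 12/x = 1.2 and x = 10.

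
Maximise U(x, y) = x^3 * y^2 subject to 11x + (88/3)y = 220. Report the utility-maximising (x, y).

MU_x = 3·x^2·y^2 and MU_y = 2·x^3·y.
MRS = MU_x/MU_y = (3/2)·y/x.
Tangency: set MRS = p_x/p_y = 11/(88/3) = 0.375.
So (3/2)·y/x = 0.375, i.e. y = 0.25·x.
Substitute into the budget 11·x + (88/3)·y = 220: (55/3)·x = 220, so x* = 12.
Then y* = 0.25·12 = 3.

x* = 12, y* = 3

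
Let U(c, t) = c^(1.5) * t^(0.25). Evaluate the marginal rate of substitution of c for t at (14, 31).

MRS = 93/7

MU_c = 1.5·√c·t^(0.25) and MU_t = 0.25·c^(1.5)·t^(-0.75).
MRS = MU_c/MU_t = (6)·t/c.
At (14, 31): MRS = 93/7.
So at (14, 31) the consumer would give up 93/7 units of t for one more unit of c.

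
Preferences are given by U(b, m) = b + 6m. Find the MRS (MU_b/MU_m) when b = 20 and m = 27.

MRS = 1/6

MU_b = 1, MU_m = 6, so MRS = 1/6 at every bundle.
At (20, 27): MRS = 1/6.
That is, one extra unit of b is worth 1/6 units of m at the margin.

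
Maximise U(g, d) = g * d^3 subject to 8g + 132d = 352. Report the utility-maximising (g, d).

MU_g = d^3 and MU_d = 3·g·d^2.
MRS = MU_g/MU_d = (1/3)·d/g.
Tangency: set MRS = p_g/p_d = 8/132 = 2/33.
So (1/3)·d/g = 2/33, i.e. d = (2/11)·g.
Substitute into the budget 8·g + 132·d = 352: 32·g = 352, so g* = 11.
Then d* = (2/11)·11 = 2.

g* = 11, d* = 2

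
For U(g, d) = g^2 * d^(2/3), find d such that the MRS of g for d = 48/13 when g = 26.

MU_g = 2·g·d^(2/3) and MU_d = 2/3·g^2·d^(-1/3).
MRS = MU_g/MU_d = (3)·d/g.
Substitute g = 26: MRS = d/(26/3). Setting d/(26/3) = 48/13 gives d = (48/13)·(26/3) = 32.

d = 32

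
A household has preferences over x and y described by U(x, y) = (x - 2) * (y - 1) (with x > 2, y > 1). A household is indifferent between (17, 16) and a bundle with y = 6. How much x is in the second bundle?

U(17, 16) = 225.
Set U(x, 6) = 225 and solve.
With y = 6: (6 − 1) = 5, so (x − 2) = 225/5 = 45.
So x = 2 + 45 = 47.
Check: U(47, 6) = 225.

x = 47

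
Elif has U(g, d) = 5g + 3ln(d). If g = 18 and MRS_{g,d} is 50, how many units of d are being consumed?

d = 30

MU_g = 5, MU_d = 3/d.
MRS = 5 ÷ (3/d).
MRS depends only on d: (5/3)·d = 50 ⇒ d = 50/(5/3) = 30.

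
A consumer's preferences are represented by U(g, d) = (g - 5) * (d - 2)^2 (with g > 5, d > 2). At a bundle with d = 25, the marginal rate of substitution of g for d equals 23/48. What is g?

g = 29

MU_g = (d−2)^2, MU_d = 2·(g−5)·(d−2).
MRS = (1/2)·(d−2)/(g−5).
Substitute d = 25: MRS = 11.5/(g − 5). Setting this equal to 23/48 gives g − 5 = 11.5/(23/48) = 24, so g = 29.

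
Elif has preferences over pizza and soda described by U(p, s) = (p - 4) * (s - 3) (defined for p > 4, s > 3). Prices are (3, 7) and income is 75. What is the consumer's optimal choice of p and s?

p* = 11, s* = 6

MU_p = (s−3), MU_s = (p−4).
MRS = (s−3)/(p−4).
Tangency: set MRS = p_p/p_s = 3/7.
So (s − 3)/(p − 4) = 3/7, i.e. (s − 3) = (3/7)·(p − 4).
Rewrite the budget in excess-of-subsistence terms: 3·(p − 4) + 7·(s − 3) = 75 − 3·4 − 7·3 = 42.
Substituting, 6·(p − 4) = 42, so p − 4 = 7 and p* = 11.
Then s − 3 = (3/7)·7 = 3, so s* = 6.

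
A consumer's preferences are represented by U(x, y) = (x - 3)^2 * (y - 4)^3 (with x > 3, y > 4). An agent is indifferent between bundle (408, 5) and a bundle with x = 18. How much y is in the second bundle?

U(408, 5) = 164025.
Set U(18, y) = 164025 and solve.
With x = 18: (18 − 3)^2 = 225, so (y − 4)^3 = 164025/225 = 729.
Taking the cube root (with y > 4): y − 4 = 9, so y = 13.
Check: U(18, 13) = 164025.

y = 13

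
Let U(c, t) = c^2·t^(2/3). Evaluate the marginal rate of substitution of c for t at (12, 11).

MRS = 2.75

MU_c = 2·c·t^(2/3) and MU_t = 2/3·c^2·t^(-1/3).
MRS = MU_c/MU_t = (3)·t/c.
At (12, 11): MRS = 2.75.
So at (12, 11) the consumer would give up 2.75 units of t for one more unit of c.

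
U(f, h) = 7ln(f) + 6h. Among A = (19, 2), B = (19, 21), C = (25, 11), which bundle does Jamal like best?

Evaluate utility at each bundle:
U(A) = 32.611.
U(B) = 146.611.
U(C) = 88.532.
Highest utility is B, so B ≻ C ≻ A.

Bundle B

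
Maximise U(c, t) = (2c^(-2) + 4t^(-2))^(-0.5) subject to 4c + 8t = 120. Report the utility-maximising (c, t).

For CES with ρ = -2, MRS = (2/4)·(t/c)^3.
Tangency: set MRS = p_c/p_t = 4/8 = 0.5.
So (t/c)^3 = 1; taking the cube root, t/c = 1, i.e. t = c.
Substitute into the budget 4·c + 8·t = 120: 12·c = 120, so c* = 10 and t* = 10.

c* = 10, t* = 10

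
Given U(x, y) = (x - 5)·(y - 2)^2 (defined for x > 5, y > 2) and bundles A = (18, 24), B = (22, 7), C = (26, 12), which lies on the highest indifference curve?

Evaluate utility at each bundle:
U(A) = 6292.
U(B) = 425.
U(C) = 2100.
Highest utility is A, so A ≻ C ≻ B.

Bundle A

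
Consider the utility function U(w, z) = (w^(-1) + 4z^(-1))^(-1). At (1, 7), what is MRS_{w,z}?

MRS = 12.25

For CES with ρ = -1, MRS = (1/4)·(z/w)^2.
At (1, 7): MRS = 12.25.
So at (1, 7) the consumer would give up 12.25 units of z for one more unit of w.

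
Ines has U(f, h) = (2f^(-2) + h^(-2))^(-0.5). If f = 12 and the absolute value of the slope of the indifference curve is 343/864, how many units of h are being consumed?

For CES with ρ = -2, MRS = (2/1)·(h/f)^3.
Setting (2/1)·(h/12)^3 = 343/864 gives (h/12)^3 = 343/1728, so h/12 = 7/12 and h = 7.

h = 7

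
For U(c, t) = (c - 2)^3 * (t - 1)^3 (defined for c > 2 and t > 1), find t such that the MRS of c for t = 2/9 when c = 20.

MU_c = 3·(c−2)^2·(t−1)^3, MU_t = 3·(c−2)^3·(t−1)^2.
MRS = (t−1)/(c−2).
Substitute c = 20: MRS = (t − 1)/18. Setting this equal to 2/9 gives t − 1 = (2/9)·18 = 4, so t = 5.

t = 5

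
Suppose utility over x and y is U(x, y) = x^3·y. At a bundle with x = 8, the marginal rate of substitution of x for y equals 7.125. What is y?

y = 19

MU_x = 3·x^2·y and MU_y = x^3.
MRS = MU_x/MU_y = (3/1)·y/x.
Substitute x = 8: MRS = y/(8/3). Setting y/(8/3) = 7.125 gives y = 7.125·(8/3) = 19.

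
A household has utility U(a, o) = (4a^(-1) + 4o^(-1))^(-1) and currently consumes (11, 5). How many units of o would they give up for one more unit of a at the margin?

For CES with ρ = -1, MRS = (o/a)^2.
At (11, 5): MRS = 25/121.
The indifference curve has slope −25/121 at this bundle.

MRS = 25/121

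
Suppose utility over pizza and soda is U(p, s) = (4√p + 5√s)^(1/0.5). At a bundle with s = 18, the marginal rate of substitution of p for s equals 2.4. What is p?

p = 2

For CES with ρ = 0.5, MRS = (4/5)·√(s/p).
Setting (4/5)·√(18/p) = 2.4 gives √(18/p) = 3, so 18/p = 9 and p = 2.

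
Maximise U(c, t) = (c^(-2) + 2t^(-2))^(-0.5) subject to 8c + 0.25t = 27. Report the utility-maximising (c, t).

c* = 3, t* = 12

For CES with ρ = -2, MRS = (1/2)·(t/c)^3.
Tangency: set MRS = p_c/p_t = 8/0.25 = 32.
So (t/c)^3 = 64; taking the cube root, t/c = 4, i.e. t = 4·c.
Substitute into the budget 8·c + 0.25·t = 27: 9·c = 27, so c* = 3 and t* = 4·3 = 12.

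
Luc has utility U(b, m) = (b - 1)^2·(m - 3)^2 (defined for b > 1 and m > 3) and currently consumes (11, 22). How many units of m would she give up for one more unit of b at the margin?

MU_b = 2·(b−1)·(m−3)^2, MU_m = 2·(b−1)^2·(m−3).
MRS = (m−3)/(b−1).
At (11, 22): MRS = 1.9.
So at (11, 22) the consumer would give up 1.9 units of m for one more unit of b.

MRS = 1.9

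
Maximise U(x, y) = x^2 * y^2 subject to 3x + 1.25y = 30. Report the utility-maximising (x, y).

x* = 5, y* = 12

MU_x = 2·x·y^2 and MU_y = 2·x^2·y.
MRS = MU_x/MU_y = y/x.
Tangency: set MRS = p_x/p_y = 3/1.25 = 2.4.
So y/x = 2.4, i.e. y = 2.4·x.
Substitute into the budget 3·x + 1.25·y = 30: 6·x = 30, so x* = 5.
Then y* = 2.4·5 = 12.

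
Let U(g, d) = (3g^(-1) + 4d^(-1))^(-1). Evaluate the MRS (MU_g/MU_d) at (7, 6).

MRS = 27/49

For CES with ρ = -1, MRS = (3/4)·(d/g)^2.
At (7, 6): MRS = 27/49.
So at (7, 6) the consumer would give up 27/49 units of d for one more unit of g.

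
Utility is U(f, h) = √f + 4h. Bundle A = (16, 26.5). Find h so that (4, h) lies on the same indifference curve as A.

U(16, 26.5) = 110.
Set U(4, h) = 110 and solve.
With f = 4: √4 = 2, so 4h = 110 − 2 = 108 and h = 27.
Check: U(4, 27) = 110.

h = 27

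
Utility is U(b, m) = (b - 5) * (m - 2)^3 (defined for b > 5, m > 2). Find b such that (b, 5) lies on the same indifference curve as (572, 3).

b = 26

U(572, 3) = 567.
Set U(b, 5) = 567 and solve.
With m = 5: (5 − 2)^3 = 27, so (b − 5) = 567/27 = 21.
So b = 5 + 21 = 26.
Check: U(26, 5) = 567.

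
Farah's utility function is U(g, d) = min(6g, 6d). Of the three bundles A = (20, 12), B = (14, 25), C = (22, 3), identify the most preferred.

Bundle B

Evaluate utility at each bundle:
U(A) = 72.
U(B) = 84.
U(C) = 18.
Highest utility is B, so B ≻ A ≻ C.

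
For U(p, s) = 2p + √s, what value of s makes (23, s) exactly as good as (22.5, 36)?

U(22.5, 36) = 51.
Set U(23, s) = 51 and solve.
With p = 23: √s = 51 − 2·23 = 5, so √s = 5 and s = 25.
Check: U(23, 25) = 51.

s = 25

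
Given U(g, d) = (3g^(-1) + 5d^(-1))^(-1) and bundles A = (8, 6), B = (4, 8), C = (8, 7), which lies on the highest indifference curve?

Evaluate utility at each bundle:
U(A) = 0.828.
U(B) = 0.727.
U(C) = 0.918.
Highest utility is C, so C ≻ A ≻ B.

Bundle C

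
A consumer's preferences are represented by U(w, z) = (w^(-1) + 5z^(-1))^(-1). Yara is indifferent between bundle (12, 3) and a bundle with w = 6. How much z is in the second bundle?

U depends on (w, z) only through S = w^(-1) + 5z^(-1), so equal utility means equal S. At (12, 3): S = 1.75.
With w = 6: 6^(-1) = 1/6, so 5z^(-1) = 1.75 − 1/6 = 19/12, i.e. z^(-1) = 19/60.
Hence z = 1/(19/60) = 60/19.
Check: U(6, 60/19) = 0.5714.

z = 60/19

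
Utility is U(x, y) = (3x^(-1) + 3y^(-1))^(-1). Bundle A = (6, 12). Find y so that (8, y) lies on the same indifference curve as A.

U depends on (x, y) only through S = 3x^(-1) + 3y^(-1), so equal utility means equal S. At (6, 12): S = 0.75.
With x = 8: 3·8^(-1) = 0.375, so 3y^(-1) = 0.75 − 0.375 = 0.375, i.e. y^(-1) = 0.125.
Hence y = 1/0.125 = 8.
Check: U(8, 8) = 1.3333.

y = 8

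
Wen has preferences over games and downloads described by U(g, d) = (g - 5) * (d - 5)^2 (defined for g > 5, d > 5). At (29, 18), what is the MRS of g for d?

MRS = 13/48

MU_g = (d−5)^2, MU_d = 2·(g−5)·(d−5).
MRS = (1/2)·(d−5)/(g−5).
At (29, 18): MRS = 13/48.
That is, one extra unit of g is worth 13/48 units of d at the margin.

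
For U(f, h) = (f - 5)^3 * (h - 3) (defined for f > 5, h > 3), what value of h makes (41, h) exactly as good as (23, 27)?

h = 6

U(23, 27) = 139968.
Set U(41, h) = 139968 and solve.
With f = 41: (41 − 5)^3 = 46656, so (h − 3) = 139968/46656 = 3.
So h = 3 + 3 = 6.
Check: U(41, 6) = 139968.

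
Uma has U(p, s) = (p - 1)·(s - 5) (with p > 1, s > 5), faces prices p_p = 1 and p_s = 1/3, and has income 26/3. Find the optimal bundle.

p* = 4, s* = 14

MU_p = (s−5), MU_s = (p−1).
MRS = (s−5)/(p−1).
Tangency: set MRS = p_p/p_s = 1/(1/3) = 3.
So (s − 5)/(p − 1) = 3, i.e. (s − 5) = 3·(p − 1).
Rewrite the budget in excess-of-subsistence terms: 1·(p − 1) + (1/3)·(s − 5) = 26/3 − 1·1 − (1/3)·5 = 6.
Substituting, 2·(p − 1) = 6, so p − 1 = 3 and p* = 4.
Then s − 5 = 3·3 = 9, so s* = 14.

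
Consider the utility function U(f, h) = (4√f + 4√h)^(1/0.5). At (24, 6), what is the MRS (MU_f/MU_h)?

For CES with ρ = 0.5, MRS = √(h/f).
At (24, 6): MRS = 0.5.
So at (24, 6) the consumer would give up 0.5 units of h for one more unit of f.

MRS = 0.5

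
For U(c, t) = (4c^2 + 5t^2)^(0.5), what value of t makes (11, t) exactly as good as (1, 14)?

U depends on (c, t) only through S = 4c^2 + 5t^2, so equal utility means equal S. At (1, 14): S = 984.
With c = 11: 4·11^2 = 484, so 5t^2 = 984 − 484 = 500, i.e. t^2 = 100.
Hence t = √100 = 10.
Check: U(11, 10) = 31.3688.

t = 10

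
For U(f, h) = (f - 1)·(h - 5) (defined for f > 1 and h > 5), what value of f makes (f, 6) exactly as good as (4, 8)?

U(4, 8) = 9.
Set U(f, 6) = 9 and solve.
With h = 6: (6 − 5) = 1, so (f − 1) = 9/1 = 9.
So f = 1 + 9 = 10.
Check: U(10, 6) = 9.

f = 10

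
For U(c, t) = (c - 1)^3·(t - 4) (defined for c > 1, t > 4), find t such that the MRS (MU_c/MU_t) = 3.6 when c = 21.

t = 28

MU_c = 3·(c−1)^2·(t−4), MU_t = (c−1)^3.
MRS = (3/1)·(t−4)/(c−1).
Substitute c = 21: MRS = (t − 4)/(20/3). Setting this equal to 3.6 gives t − 4 = 3.6·(20/3) = 24, so t = 28.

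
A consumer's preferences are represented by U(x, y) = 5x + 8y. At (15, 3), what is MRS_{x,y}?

MU_x = 5, MU_y = 8, so MRS = 5/8 = 0.625 at every bundle.
At (15, 3): MRS = 0.625.
That is, one extra unit of x is worth 0.625 units of y at the margin.

MRS = 0.625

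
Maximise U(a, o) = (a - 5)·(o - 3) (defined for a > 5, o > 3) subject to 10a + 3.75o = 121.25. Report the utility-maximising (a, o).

MU_a = (o−3), MU_o = (a−5).
MRS = (o−3)/(a−5).
Tangency: set MRS = p_a/p_o = 10/3.75 = 8/3.
So (o − 3)/(a − 5) = 8/3, i.e. (o − 3) = (8/3)·(a − 5).
Rewrite the budget in excess-of-subsistence terms: 10·(a − 5) + 3.75·(o − 3) = 121.25 − 10·5 − 3.75·3 = 60.
Substituting, 20·(a − 5) = 60, so a − 5 = 3 and a* = 8.
Then o − 3 = (8/3)·3 = 8, so o* = 11.

a* = 8, o* = 11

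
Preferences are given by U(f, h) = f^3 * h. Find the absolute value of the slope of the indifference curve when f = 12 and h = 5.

MRS = 1.25

MU_f = 3·f^2·h and MU_h = f^3.
MRS = MU_f/MU_h = (3/1)·h/f.
At (12, 5): MRS = 1.25.
The indifference curve has slope −1.25 at this bundle.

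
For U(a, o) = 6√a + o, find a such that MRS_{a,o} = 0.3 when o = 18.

a = 100

MU_a = 6/(2√a), MU_o = 1.
MRS = 6/(2√a) ÷ 1.
MRS depends only on a: 3/√a = 0.3 ⇒ √a = 3/0.3 = 10 ⇒ a = 100.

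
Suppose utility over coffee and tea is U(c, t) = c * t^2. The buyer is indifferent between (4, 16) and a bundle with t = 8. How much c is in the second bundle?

U(4, 16) = 1024.
Set U(c, 8) = 1024 and solve.
With t = 8: 8^2 = 64, so c = 1024/64 = 16.
Check: U(16, 8) = 1024.

c = 16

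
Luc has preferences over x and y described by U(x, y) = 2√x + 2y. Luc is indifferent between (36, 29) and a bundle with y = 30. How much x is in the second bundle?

U(36, 29) = 70.
Set U(x, 30) = 70 and solve.
With y = 30: 2√x = 70 − 2·30 = 10, so √x = 5 and x = 25.
Check: U(25, 30) = 70.

x = 25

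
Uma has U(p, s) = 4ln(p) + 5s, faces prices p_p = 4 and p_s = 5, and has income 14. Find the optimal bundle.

p* = 1, s* = 2

MU_p = 4/p, MU_s = 5.
MRS = 4/p ÷ 5.
Tangency: set MRS = p_p/p_s = 4/5 = 0.8.
MRS depends only on p: 0.8/p = 0.8 ⇒ p* = 0.8/0.8 = 1.
From the budget, 5·s = 14 − 4·1 = 10, so s* = 2.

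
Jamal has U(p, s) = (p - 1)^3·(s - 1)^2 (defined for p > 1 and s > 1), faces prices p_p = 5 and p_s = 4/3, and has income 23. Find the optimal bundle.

MU_p = 3·(p−1)^2·(s−1)^2, MU_s = 2·(p−1)^3·(s−1).
MRS = (3/2)·(s−1)/(p−1).
Tangency: set MRS = p_p/p_s = 5/(4/3) = 3.75.
So (3/2)·(s − 1)/(p − 1) = 3.75, i.e. (s − 1) = 2.5·(p − 1).
Rewrite the budget in excess-of-subsistence terms: 5·(p − 1) + (4/3)·(s − 1) = 23 − 5·1 − (4/3)·1 = 50/3.
Substituting, (25/3)·(p − 1) = 50/3, so p − 1 = 2 and p* = 3.
Then s − 1 = 2.5·2 = 5, so s* = 6.

p* = 3, s* = 6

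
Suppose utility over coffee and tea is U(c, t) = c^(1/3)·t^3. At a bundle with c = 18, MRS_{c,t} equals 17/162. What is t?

t = 17

MU_c = 1/3·c^(-2/3)·t^3 and MU_t = 3·c^(1/3)·t^2.
MRS = MU_c/MU_t = (1/9)·t/c.
Substitute c = 18: MRS = t/162. Setting t/162 = 17/162 gives t = (17/162)·162 = 17.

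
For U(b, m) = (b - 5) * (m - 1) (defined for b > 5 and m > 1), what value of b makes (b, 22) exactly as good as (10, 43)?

b = 15

U(10, 43) = 210.
Set U(b, 22) = 210 and solve.
With m = 22: (22 − 1) = 21, so (b − 5) = 210/21 = 10.
So b = 5 + 10 = 15.
Check: U(15, 22) = 210.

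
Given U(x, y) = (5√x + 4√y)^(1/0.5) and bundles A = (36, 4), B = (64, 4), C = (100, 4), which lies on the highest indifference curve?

Evaluate utility at each bundle:
U(A) = 1444.000.
U(B) = 2304.000.
U(C) = 3364.000.
Highest utility is C, so C ≻ B ≻ A.

Bundle C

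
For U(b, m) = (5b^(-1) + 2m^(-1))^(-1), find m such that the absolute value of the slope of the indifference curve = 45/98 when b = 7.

For CES with ρ = -1, MRS = (5/2)·(m/b)^2.
Setting (5/2)·(m/7)^2 = 45/98 gives (m/7)^2 = 9/49, so m/7 = 3/7 and m = 3.

m = 3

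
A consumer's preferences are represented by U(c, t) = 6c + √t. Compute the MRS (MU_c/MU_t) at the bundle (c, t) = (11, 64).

MU_c = 6, MU_t = 1/(2√t).
MRS = 6 ÷ (1/(2√t)).
At (11, 64): MRS = 96.
So at (11, 64) the consumer would give up 96 units of t for one more unit of c.

MRS = 96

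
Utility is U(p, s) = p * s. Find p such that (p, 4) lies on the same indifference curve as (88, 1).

p = 22

U(88, 1) = 88.
Set U(p, 4) = 88 and solve.
With s = 4: p = 88/4 = 22.
Check: U(22, 4) = 88.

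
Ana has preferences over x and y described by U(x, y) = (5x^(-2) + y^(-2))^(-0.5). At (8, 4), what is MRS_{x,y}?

For CES with ρ = -2, MRS = (5/1)·(y/x)^3.
At (8, 4): MRS = 0.625.
The indifference curve has slope −0.625 at this bundle.

MRS = 0.625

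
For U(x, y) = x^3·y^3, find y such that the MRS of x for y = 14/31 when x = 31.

MU_x = 3·x^2·y^3 and MU_y = 3·x^3·y^2.
MRS = MU_x/MU_y = y/x.
Substitute x = 31: MRS = y/31. Setting y/31 = 14/31 gives y = (14/31)·31 = 14.

y = 14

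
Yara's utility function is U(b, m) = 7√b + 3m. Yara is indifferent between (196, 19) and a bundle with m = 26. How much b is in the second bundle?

U(196, 19) = 155.
Set U(b, 26) = 155 and solve.
With m = 26: 7√b = 155 − 3·26 = 77, so √b = 11 and b = 121.
Check: U(121, 26) = 155.

b = 121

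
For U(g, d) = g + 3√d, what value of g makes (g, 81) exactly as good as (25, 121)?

U(25, 121) = 58.
Set U(g, 81) = 58 and solve.
With d = 81: √81 = 9, so g = 58 − 3·9 = 31.
Check: U(31, 81) = 58.

g = 31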